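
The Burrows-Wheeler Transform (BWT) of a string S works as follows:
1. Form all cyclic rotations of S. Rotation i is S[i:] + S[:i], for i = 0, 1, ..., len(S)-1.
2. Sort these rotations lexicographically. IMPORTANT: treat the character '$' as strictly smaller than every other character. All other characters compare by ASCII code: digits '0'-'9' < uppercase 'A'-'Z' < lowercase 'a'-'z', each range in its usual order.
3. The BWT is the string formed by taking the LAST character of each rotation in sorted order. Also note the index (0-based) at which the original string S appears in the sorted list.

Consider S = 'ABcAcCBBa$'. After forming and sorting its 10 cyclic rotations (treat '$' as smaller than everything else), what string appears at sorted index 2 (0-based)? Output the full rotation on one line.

All 10 rotations (rotation i = S[i:]+S[:i]):
  rot[0] = ABcAcCBBa$
  rot[1] = BcAcCBBa$A
  rot[2] = cAcCBBa$AB
  rot[3] = AcCBBa$ABc
  rot[4] = cCBBa$ABcA
  rot[5] = CBBa$ABcAc
  rot[6] = BBa$ABcAcC
  rot[7] = Ba$ABcAcCB
  rot[8] = a$ABcAcCBB
  rot[9] = $ABcAcCBBa
Sorted (with $ < everything):
  sorted[0] = $ABcAcCBBa
  sorted[1] = ABcAcCBBa$
  sorted[2] = AcCBBa$ABc
  sorted[3] = BBa$ABcAcC
  sorted[4] = Ba$ABcAcCB
  sorted[5] = BcAcCBBa$A
  sorted[6] = CBBa$ABcAc
  sorted[7] = a$ABcAcCBB
  sorted[8] = cAcCBBa$AB
  sorted[9] = cCBBa$ABcA
sorted[2] = AcCBBa$ABc

Answer: AcCBBa$ABc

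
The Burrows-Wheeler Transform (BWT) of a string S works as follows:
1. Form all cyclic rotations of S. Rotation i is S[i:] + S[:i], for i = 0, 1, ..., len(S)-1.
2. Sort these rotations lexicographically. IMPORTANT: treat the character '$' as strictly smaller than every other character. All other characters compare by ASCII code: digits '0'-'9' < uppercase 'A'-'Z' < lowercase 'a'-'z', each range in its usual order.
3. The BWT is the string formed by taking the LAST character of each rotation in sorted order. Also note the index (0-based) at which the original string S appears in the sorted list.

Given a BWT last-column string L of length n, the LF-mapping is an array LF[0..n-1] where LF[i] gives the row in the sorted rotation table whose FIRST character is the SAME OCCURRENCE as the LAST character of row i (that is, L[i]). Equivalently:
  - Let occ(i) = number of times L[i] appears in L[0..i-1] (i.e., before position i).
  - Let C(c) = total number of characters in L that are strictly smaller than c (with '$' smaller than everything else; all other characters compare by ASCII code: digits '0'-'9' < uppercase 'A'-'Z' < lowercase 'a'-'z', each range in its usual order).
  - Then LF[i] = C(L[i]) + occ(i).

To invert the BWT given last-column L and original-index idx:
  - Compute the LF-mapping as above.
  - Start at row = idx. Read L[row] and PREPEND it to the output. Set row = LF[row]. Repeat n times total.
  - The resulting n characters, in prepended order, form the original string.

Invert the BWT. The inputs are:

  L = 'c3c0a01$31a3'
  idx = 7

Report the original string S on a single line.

Answer: 3c03013a1ac$

Derivation:
LF mapping: 10 5 11 1 8 2 3 0 6 4 9 7
Walk LF starting at row 7, prepending L[row]:
  step 1: row=7, L[7]='$', prepend. Next row=LF[7]=0
  step 2: row=0, L[0]='c', prepend. Next row=LF[0]=10
  step 3: row=10, L[10]='a', prepend. Next row=LF[10]=9
  step 4: row=9, L[9]='1', prepend. Next row=LF[9]=4
  step 5: row=4, L[4]='a', prepend. Next row=LF[4]=8
  step 6: row=8, L[8]='3', prepend. Next row=LF[8]=6
  step 7: row=6, L[6]='1', prepend. Next row=LF[6]=3
  step 8: row=3, L[3]='0', prepend. Next row=LF[3]=1
  step 9: row=1, L[1]='3', prepend. Next row=LF[1]=5
  step 10: row=5, L[5]='0', prepend. Next row=LF[5]=2
  step 11: row=2, L[2]='c', prepend. Next row=LF[2]=11
  step 12: row=11, L[11]='3', prepend. Next row=LF[11]=7
Reversed output: 3c03013a1ac$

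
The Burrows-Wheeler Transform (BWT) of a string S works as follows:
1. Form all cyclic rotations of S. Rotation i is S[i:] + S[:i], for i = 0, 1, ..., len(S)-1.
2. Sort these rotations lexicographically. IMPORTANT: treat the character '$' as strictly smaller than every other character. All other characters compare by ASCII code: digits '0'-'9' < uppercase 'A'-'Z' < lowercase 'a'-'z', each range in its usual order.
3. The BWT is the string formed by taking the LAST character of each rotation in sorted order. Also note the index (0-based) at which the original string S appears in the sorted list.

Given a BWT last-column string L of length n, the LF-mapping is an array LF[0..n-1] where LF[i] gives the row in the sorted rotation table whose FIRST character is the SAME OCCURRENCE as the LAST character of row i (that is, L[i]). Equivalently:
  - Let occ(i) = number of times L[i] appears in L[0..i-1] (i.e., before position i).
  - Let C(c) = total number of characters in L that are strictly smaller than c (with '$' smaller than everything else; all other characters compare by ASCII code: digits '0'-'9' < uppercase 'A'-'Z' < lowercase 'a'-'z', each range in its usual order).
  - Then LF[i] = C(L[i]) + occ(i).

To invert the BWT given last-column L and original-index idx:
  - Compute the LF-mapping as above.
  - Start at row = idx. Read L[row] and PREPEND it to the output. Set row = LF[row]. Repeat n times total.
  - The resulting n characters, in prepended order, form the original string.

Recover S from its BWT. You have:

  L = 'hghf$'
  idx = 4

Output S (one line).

Answer: hgfh$

Derivation:
LF mapping: 3 2 4 1 0
Walk LF starting at row 4, prepending L[row]:
  step 1: row=4, L[4]='$', prepend. Next row=LF[4]=0
  step 2: row=0, L[0]='h', prepend. Next row=LF[0]=3
  step 3: row=3, L[3]='f', prepend. Next row=LF[3]=1
  step 4: row=1, L[1]='g', prepend. Next row=LF[1]=2
  step 5: row=2, L[2]='h', prepend. Next row=LF[2]=4
Reversed output: hgfh$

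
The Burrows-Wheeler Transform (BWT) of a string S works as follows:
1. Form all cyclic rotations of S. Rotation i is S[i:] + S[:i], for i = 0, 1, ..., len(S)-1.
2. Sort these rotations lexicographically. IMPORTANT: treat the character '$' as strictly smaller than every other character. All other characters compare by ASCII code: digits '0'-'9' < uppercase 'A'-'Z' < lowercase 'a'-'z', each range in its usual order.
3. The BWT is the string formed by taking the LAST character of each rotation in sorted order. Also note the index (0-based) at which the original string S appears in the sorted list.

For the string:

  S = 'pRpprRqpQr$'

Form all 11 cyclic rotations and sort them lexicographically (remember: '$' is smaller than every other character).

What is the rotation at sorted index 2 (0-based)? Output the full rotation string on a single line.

All 11 rotations (rotation i = S[i:]+S[:i]):
  rot[0] = pRpprRqpQr$
  rot[1] = RpprRqpQr$p
  rot[2] = pprRqpQr$pR
  rot[3] = prRqpQr$pRp
  rot[4] = rRqpQr$pRpp
  rot[5] = RqpQr$pRppr
  rot[6] = qpQr$pRpprR
  rot[7] = pQr$pRpprRq
  rot[8] = Qr$pRpprRqp
  rot[9] = r$pRpprRqpQ
  rot[10] = $pRpprRqpQr
Sorted (with $ < everything):
  sorted[0] = $pRpprRqpQr
  sorted[1] = Qr$pRpprRqp
  sorted[2] = RpprRqpQr$p
  sorted[3] = RqpQr$pRppr
  sorted[4] = pQr$pRpprRq
  sorted[5] = pRpprRqpQr$
  sorted[6] = pprRqpQr$pR
  sorted[7] = prRqpQr$pRp
  sorted[8] = qpQr$pRpprR
  sorted[9] = r$pRpprRqpQ
  sorted[10] = rRqpQr$pRpp
sorted[2] = RpprRqpQr$p

Answer: RpprRqpQr$p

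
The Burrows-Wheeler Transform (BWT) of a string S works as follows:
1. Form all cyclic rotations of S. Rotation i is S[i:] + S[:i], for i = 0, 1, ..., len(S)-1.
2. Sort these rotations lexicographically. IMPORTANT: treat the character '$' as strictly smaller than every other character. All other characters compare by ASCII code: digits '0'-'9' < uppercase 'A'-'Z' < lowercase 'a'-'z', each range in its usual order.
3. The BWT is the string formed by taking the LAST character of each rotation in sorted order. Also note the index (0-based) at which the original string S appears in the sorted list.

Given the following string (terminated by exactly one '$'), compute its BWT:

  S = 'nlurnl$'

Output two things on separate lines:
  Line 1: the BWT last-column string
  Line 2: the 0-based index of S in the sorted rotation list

Answer: lnnr$ul
4

Derivation:
All 7 rotations (rotation i = S[i:]+S[:i]):
  rot[0] = nlurnl$
  rot[1] = lurnl$n
  rot[2] = urnl$nl
  rot[3] = rnl$nlu
  rot[4] = nl$nlur
  rot[5] = l$nlurn
  rot[6] = $nlurnl
Sorted (with $ < everything):
  sorted[0] = $nlurnl  (last char: 'l')
  sorted[1] = l$nlurn  (last char: 'n')
  sorted[2] = lurnl$n  (last char: 'n')
  sorted[3] = nl$nlur  (last char: 'r')
  sorted[4] = nlurnl$  (last char: '$')
  sorted[5] = rnl$nlu  (last char: 'u')
  sorted[6] = urnl$nl  (last char: 'l')
Last column: lnnr$ul
Original string S is at sorted index 4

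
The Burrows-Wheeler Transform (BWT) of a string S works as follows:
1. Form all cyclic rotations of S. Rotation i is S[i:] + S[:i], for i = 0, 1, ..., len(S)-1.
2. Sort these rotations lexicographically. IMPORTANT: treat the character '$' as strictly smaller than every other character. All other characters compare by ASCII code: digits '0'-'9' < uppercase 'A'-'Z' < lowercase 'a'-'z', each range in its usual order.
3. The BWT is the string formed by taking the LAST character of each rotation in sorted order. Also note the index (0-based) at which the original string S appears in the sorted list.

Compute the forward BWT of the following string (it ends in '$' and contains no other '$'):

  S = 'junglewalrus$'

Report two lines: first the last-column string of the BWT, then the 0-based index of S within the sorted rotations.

Answer: swln$gaulujre
4

Derivation:
All 13 rotations (rotation i = S[i:]+S[:i]):
  rot[0] = junglewalrus$
  rot[1] = unglewalrus$j
  rot[2] = nglewalrus$ju
  rot[3] = glewalrus$jun
  rot[4] = lewalrus$jung
  rot[5] = ewalrus$jungl
  rot[6] = walrus$jungle
  rot[7] = alrus$junglew
  rot[8] = lrus$junglewa
  rot[9] = rus$junglewal
  rot[10] = us$junglewalr
  rot[11] = s$junglewalru
  rot[12] = $junglewalrus
Sorted (with $ < everything):
  sorted[0] = $junglewalrus  (last char: 's')
  sorted[1] = alrus$junglew  (last char: 'w')
  sorted[2] = ewalrus$jungl  (last char: 'l')
  sorted[3] = glewalrus$jun  (last char: 'n')
  sorted[4] = junglewalrus$  (last char: '$')
  sorted[5] = lewalrus$jung  (last char: 'g')
  sorted[6] = lrus$junglewa  (last char: 'a')
  sorted[7] = nglewalrus$ju  (last char: 'u')
  sorted[8] = rus$junglewal  (last char: 'l')
  sorted[9] = s$junglewalru  (last char: 'u')
  sorted[10] = unglewalrus$j  (last char: 'j')
  sorted[11] = us$junglewalr  (last char: 'r')
  sorted[12] = walrus$jungle  (last char: 'e')
Last column: swln$gaulujre
Original string S is at sorted index 4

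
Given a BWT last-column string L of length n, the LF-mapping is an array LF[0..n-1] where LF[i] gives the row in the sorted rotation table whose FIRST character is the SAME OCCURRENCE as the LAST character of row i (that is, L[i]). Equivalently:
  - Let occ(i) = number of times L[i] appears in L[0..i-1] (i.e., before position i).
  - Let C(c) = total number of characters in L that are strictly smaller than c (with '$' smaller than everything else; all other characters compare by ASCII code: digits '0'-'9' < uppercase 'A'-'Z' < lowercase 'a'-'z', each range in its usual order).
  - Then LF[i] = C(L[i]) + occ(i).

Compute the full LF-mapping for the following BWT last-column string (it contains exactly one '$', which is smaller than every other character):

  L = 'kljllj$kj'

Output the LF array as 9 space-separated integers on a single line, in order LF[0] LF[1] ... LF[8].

Answer: 4 6 1 7 8 2 0 5 3

Derivation:
Char counts: '$':1, 'j':3, 'k':2, 'l':3
C (first-col start): C('$')=0, C('j')=1, C('k')=4, C('l')=6
L[0]='k': occ=0, LF[0]=C('k')+0=4+0=4
L[1]='l': occ=0, LF[1]=C('l')+0=6+0=6
L[2]='j': occ=0, LF[2]=C('j')+0=1+0=1
L[3]='l': occ=1, LF[3]=C('l')+1=6+1=7
L[4]='l': occ=2, LF[4]=C('l')+2=6+2=8
L[5]='j': occ=1, LF[5]=C('j')+1=1+1=2
L[6]='$': occ=0, LF[6]=C('$')+0=0+0=0
L[7]='k': occ=1, LF[7]=C('k')+1=4+1=5
L[8]='j': occ=2, LF[8]=C('j')+2=1+2=3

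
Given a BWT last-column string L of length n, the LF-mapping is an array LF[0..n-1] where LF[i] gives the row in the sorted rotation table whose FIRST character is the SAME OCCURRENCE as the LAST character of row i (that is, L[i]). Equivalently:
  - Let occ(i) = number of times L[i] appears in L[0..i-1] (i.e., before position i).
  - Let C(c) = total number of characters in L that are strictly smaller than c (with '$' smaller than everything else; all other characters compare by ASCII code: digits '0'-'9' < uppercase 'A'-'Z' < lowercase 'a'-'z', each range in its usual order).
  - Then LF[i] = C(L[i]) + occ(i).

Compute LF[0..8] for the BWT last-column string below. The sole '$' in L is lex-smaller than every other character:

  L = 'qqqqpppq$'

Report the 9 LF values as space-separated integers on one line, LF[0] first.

Char counts: '$':1, 'p':3, 'q':5
C (first-col start): C('$')=0, C('p')=1, C('q')=4
L[0]='q': occ=0, LF[0]=C('q')+0=4+0=4
L[1]='q': occ=1, LF[1]=C('q')+1=4+1=5
L[2]='q': occ=2, LF[2]=C('q')+2=4+2=6
L[3]='q': occ=3, LF[3]=C('q')+3=4+3=7
L[4]='p': occ=0, LF[4]=C('p')+0=1+0=1
L[5]='p': occ=1, LF[5]=C('p')+1=1+1=2
L[6]='p': occ=2, LF[6]=C('p')+2=1+2=3
L[7]='q': occ=4, LF[7]=C('q')+4=4+4=8
L[8]='$': occ=0, LF[8]=C('$')+0=0+0=0

Answer: 4 5 6 7 1 2 3 8 0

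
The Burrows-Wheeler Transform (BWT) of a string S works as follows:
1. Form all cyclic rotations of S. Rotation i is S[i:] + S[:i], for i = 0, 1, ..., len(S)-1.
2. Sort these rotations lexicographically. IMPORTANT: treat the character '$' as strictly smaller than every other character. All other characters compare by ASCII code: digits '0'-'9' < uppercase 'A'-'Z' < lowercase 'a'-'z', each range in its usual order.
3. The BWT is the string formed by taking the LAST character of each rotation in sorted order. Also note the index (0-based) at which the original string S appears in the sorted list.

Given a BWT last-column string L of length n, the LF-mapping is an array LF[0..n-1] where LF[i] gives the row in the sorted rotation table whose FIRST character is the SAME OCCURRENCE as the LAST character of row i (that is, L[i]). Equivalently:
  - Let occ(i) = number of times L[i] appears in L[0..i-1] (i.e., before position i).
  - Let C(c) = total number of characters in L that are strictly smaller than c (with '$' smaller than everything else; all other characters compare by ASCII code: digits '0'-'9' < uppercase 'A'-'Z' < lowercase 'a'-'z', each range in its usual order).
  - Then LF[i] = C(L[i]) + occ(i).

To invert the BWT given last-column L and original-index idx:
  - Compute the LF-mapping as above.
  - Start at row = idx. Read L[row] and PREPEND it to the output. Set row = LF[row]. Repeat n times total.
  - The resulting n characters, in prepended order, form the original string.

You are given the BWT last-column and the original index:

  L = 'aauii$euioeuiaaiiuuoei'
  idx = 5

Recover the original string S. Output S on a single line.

LF mapping: 1 2 17 8 9 0 5 18 10 15 6 19 11 3 4 12 13 20 21 16 7 14
Walk LF starting at row 5, prepending L[row]:
  step 1: row=5, L[5]='$', prepend. Next row=LF[5]=0
  step 2: row=0, L[0]='a', prepend. Next row=LF[0]=1
  step 3: row=1, L[1]='a', prepend. Next row=LF[1]=2
  step 4: row=2, L[2]='u', prepend. Next row=LF[2]=17
  step 5: row=17, L[17]='u', prepend. Next row=LF[17]=20
  step 6: row=20, L[20]='e', prepend. Next row=LF[20]=7
  step 7: row=7, L[7]='u', prepend. Next row=LF[7]=18
  step 8: row=18, L[18]='u', prepend. Next row=LF[18]=21
  step 9: row=21, L[21]='i', prepend. Next row=LF[21]=14
  step 10: row=14, L[14]='a', prepend. Next row=LF[14]=4
  step 11: row=4, L[4]='i', prepend. Next row=LF[4]=9
  step 12: row=9, L[9]='o', prepend. Next row=LF[9]=15
  step 13: row=15, L[15]='i', prepend. Next row=LF[15]=12
  step 14: row=12, L[12]='i', prepend. Next row=LF[12]=11
  step 15: row=11, L[11]='u', prepend. Next row=LF[11]=19
  step 16: row=19, L[19]='o', prepend. Next row=LF[19]=16
  step 17: row=16, L[16]='i', prepend. Next row=LF[16]=13
  step 18: row=13, L[13]='a', prepend. Next row=LF[13]=3
  step 19: row=3, L[3]='i', prepend. Next row=LF[3]=8
  step 20: row=8, L[8]='i', prepend. Next row=LF[8]=10
  step 21: row=10, L[10]='e', prepend. Next row=LF[10]=6
  step 22: row=6, L[6]='e', prepend. Next row=LF[6]=5
Reversed output: eeiiaiouiioiaiuueuuaa$

Answer: eeiiaiouiioiaiuueuuaa$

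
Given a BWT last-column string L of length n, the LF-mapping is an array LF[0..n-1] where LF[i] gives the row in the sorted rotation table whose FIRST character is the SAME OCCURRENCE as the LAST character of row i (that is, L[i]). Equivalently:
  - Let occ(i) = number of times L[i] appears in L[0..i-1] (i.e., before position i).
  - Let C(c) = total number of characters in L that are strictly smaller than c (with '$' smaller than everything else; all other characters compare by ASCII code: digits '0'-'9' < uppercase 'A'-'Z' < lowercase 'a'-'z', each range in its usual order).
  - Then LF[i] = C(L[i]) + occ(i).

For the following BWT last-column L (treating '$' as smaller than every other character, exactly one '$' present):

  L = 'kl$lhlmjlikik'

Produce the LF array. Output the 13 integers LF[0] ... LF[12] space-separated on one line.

Answer: 5 8 0 9 1 10 12 4 11 2 6 3 7

Derivation:
Char counts: '$':1, 'h':1, 'i':2, 'j':1, 'k':3, 'l':4, 'm':1
C (first-col start): C('$')=0, C('h')=1, C('i')=2, C('j')=4, C('k')=5, C('l')=8, C('m')=12
L[0]='k': occ=0, LF[0]=C('k')+0=5+0=5
L[1]='l': occ=0, LF[1]=C('l')+0=8+0=8
L[2]='$': occ=0, LF[2]=C('$')+0=0+0=0
L[3]='l': occ=1, LF[3]=C('l')+1=8+1=9
L[4]='h': occ=0, LF[4]=C('h')+0=1+0=1
L[5]='l': occ=2, LF[5]=C('l')+2=8+2=10
L[6]='m': occ=0, LF[6]=C('m')+0=12+0=12
L[7]='j': occ=0, LF[7]=C('j')+0=4+0=4
L[8]='l': occ=3, LF[8]=C('l')+3=8+3=11
L[9]='i': occ=0, LF[9]=C('i')+0=2+0=2
L[10]='k': occ=1, LF[10]=C('k')+1=5+1=6
L[11]='i': occ=1, LF[11]=C('i')+1=2+1=3
L[12]='k': occ=2, LF[12]=C('k')+2=5+2=7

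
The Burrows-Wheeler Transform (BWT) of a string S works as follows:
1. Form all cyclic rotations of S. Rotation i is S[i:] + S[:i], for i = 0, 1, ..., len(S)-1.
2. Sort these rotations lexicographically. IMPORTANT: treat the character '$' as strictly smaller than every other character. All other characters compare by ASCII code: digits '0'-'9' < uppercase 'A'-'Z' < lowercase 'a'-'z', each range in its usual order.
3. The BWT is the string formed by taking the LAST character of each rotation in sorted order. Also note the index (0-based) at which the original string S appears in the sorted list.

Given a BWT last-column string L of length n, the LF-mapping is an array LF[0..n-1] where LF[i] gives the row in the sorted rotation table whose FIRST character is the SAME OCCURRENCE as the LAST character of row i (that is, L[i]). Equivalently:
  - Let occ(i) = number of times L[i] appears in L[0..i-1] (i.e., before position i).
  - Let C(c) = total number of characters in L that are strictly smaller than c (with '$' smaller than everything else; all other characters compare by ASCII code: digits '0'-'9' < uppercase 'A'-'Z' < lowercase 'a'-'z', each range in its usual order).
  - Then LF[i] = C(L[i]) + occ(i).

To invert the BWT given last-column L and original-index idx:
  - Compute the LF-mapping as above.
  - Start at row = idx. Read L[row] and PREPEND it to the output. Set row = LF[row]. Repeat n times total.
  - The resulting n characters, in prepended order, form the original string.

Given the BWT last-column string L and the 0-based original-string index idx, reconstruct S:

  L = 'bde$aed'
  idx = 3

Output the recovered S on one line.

LF mapping: 2 3 5 0 1 6 4
Walk LF starting at row 3, prepending L[row]:
  step 1: row=3, L[3]='$', prepend. Next row=LF[3]=0
  step 2: row=0, L[0]='b', prepend. Next row=LF[0]=2
  step 3: row=2, L[2]='e', prepend. Next row=LF[2]=5
  step 4: row=5, L[5]='e', prepend. Next row=LF[5]=6
  step 5: row=6, L[6]='d', prepend. Next row=LF[6]=4
  step 6: row=4, L[4]='a', prepend. Next row=LF[4]=1
  step 7: row=1, L[1]='d', prepend. Next row=LF[1]=3
Reversed output: dadeeb$

Answer: dadeeb$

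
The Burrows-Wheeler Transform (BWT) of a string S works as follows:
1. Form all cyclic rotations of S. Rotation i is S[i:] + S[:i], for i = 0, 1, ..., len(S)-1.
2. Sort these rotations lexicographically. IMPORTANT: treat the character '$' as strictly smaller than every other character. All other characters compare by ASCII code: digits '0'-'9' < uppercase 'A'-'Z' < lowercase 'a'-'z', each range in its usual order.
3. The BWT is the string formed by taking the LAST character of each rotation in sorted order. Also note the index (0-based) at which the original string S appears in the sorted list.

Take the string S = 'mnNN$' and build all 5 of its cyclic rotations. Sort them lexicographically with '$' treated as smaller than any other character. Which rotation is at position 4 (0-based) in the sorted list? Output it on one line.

All 5 rotations (rotation i = S[i:]+S[:i]):
  rot[0] = mnNN$
  rot[1] = nNN$m
  rot[2] = NN$mn
  rot[3] = N$mnN
  rot[4] = $mnNN
Sorted (with $ < everything):
  sorted[0] = $mnNN
  sorted[1] = N$mnN
  sorted[2] = NN$mn
  sorted[3] = mnNN$
  sorted[4] = nNN$m
sorted[4] = nNN$m

Answer: nNN$m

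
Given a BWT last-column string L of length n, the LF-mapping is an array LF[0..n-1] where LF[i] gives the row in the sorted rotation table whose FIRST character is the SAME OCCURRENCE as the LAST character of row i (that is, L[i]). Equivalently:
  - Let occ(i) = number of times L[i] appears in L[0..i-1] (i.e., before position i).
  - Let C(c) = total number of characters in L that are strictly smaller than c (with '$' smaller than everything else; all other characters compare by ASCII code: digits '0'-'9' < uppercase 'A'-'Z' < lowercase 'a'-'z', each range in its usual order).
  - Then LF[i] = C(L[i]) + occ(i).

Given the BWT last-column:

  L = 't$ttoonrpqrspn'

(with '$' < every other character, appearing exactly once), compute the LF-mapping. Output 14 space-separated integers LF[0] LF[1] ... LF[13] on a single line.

Char counts: '$':1, 'n':2, 'o':2, 'p':2, 'q':1, 'r':2, 's':1, 't':3
C (first-col start): C('$')=0, C('n')=1, C('o')=3, C('p')=5, C('q')=7, C('r')=8, C('s')=10, C('t')=11
L[0]='t': occ=0, LF[0]=C('t')+0=11+0=11
L[1]='$': occ=0, LF[1]=C('$')+0=0+0=0
L[2]='t': occ=1, LF[2]=C('t')+1=11+1=12
L[3]='t': occ=2, LF[3]=C('t')+2=11+2=13
L[4]='o': occ=0, LF[4]=C('o')+0=3+0=3
L[5]='o': occ=1, LF[5]=C('o')+1=3+1=4
L[6]='n': occ=0, LF[6]=C('n')+0=1+0=1
L[7]='r': occ=0, LF[7]=C('r')+0=8+0=8
L[8]='p': occ=0, LF[8]=C('p')+0=5+0=5
L[9]='q': occ=0, LF[9]=C('q')+0=7+0=7
L[10]='r': occ=1, LF[10]=C('r')+1=8+1=9
L[11]='s': occ=0, LF[11]=C('s')+0=10+0=10
L[12]='p': occ=1, LF[12]=C('p')+1=5+1=6
L[13]='n': occ=1, LF[13]=C('n')+1=1+1=2

Answer: 11 0 12 13 3 4 1 8 5 7 9 10 6 2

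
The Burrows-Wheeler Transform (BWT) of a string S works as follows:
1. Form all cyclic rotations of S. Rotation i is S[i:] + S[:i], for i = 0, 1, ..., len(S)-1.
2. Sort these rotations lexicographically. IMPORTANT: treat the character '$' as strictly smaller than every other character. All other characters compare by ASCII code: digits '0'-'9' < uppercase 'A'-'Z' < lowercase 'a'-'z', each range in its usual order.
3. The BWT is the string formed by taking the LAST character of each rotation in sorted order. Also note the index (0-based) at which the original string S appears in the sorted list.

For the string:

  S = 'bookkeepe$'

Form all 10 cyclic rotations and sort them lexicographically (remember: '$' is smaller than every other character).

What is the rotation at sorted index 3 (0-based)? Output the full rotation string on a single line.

Answer: eepe$bookk

Derivation:
All 10 rotations (rotation i = S[i:]+S[:i]):
  rot[0] = bookkeepe$
  rot[1] = ookkeepe$b
  rot[2] = okkeepe$bo
  rot[3] = kkeepe$boo
  rot[4] = keepe$book
  rot[5] = eepe$bookk
  rot[6] = epe$bookke
  rot[7] = pe$bookkee
  rot[8] = e$bookkeep
  rot[9] = $bookkeepe
Sorted (with $ < everything):
  sorted[0] = $bookkeepe
  sorted[1] = bookkeepe$
  sorted[2] = e$bookkeep
  sorted[3] = eepe$bookk
  sorted[4] = epe$bookke
  sorted[5] = keepe$book
  sorted[6] = kkeepe$boo
  sorted[7] = okkeepe$bo
  sorted[8] = ookkeepe$b
  sorted[9] = pe$bookkee
sorted[3] = eepe$bookk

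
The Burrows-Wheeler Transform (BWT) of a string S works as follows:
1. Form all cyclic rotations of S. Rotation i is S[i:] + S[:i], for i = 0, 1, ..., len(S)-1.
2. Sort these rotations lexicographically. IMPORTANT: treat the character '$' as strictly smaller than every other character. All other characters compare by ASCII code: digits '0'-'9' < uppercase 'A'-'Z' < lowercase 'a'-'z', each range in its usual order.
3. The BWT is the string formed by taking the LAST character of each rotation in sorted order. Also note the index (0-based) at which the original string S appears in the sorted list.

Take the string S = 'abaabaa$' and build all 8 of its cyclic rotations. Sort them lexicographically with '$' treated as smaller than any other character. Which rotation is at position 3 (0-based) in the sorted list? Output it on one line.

All 8 rotations (rotation i = S[i:]+S[:i]):
  rot[0] = abaabaa$
  rot[1] = baabaa$a
  rot[2] = aabaa$ab
  rot[3] = abaa$aba
  rot[4] = baa$abaa
  rot[5] = aa$abaab
  rot[6] = a$abaaba
  rot[7] = $abaabaa
Sorted (with $ < everything):
  sorted[0] = $abaabaa
  sorted[1] = a$abaaba
  sorted[2] = aa$abaab
  sorted[3] = aabaa$ab
  sorted[4] = abaa$aba
  sorted[5] = abaabaa$
  sorted[6] = baa$abaa
  sorted[7] = baabaa$a
sorted[3] = aabaa$ab

Answer: aabaa$ab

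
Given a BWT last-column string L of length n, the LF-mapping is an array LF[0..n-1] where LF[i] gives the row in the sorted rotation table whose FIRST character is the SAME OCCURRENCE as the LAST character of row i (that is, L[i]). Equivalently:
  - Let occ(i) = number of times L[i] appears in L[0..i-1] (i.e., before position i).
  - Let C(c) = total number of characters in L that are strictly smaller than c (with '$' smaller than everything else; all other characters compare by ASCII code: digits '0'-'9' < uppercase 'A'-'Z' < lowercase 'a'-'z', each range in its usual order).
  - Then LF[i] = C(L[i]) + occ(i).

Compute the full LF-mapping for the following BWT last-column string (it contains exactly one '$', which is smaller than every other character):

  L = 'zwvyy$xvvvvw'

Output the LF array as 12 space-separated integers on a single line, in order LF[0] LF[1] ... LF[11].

Char counts: '$':1, 'v':5, 'w':2, 'x':1, 'y':2, 'z':1
C (first-col start): C('$')=0, C('v')=1, C('w')=6, C('x')=8, C('y')=9, C('z')=11
L[0]='z': occ=0, LF[0]=C('z')+0=11+0=11
L[1]='w': occ=0, LF[1]=C('w')+0=6+0=6
L[2]='v': occ=0, LF[2]=C('v')+0=1+0=1
L[3]='y': occ=0, LF[3]=C('y')+0=9+0=9
L[4]='y': occ=1, LF[4]=C('y')+1=9+1=10
L[5]='$': occ=0, LF[5]=C('$')+0=0+0=0
L[6]='x': occ=0, LF[6]=C('x')+0=8+0=8
L[7]='v': occ=1, LF[7]=C('v')+1=1+1=2
L[8]='v': occ=2, LF[8]=C('v')+2=1+2=3
L[9]='v': occ=3, LF[9]=C('v')+3=1+3=4
L[10]='v': occ=4, LF[10]=C('v')+4=1+4=5
L[11]='w': occ=1, LF[11]=C('w')+1=6+1=7

Answer: 11 6 1 9 10 0 8 2 3 4 5 7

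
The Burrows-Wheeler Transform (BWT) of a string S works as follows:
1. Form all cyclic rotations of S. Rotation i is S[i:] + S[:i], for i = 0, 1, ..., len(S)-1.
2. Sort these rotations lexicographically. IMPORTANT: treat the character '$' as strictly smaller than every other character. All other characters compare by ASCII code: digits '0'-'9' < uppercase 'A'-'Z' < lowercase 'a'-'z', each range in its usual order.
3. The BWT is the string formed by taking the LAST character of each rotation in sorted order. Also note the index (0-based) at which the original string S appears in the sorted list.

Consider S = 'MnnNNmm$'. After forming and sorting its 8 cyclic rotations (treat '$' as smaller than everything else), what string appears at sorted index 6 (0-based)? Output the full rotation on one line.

All 8 rotations (rotation i = S[i:]+S[:i]):
  rot[0] = MnnNNmm$
  rot[1] = nnNNmm$M
  rot[2] = nNNmm$Mn
  rot[3] = NNmm$Mnn
  rot[4] = Nmm$MnnN
  rot[5] = mm$MnnNN
  rot[6] = m$MnnNNm
  rot[7] = $MnnNNmm
Sorted (with $ < everything):
  sorted[0] = $MnnNNmm
  sorted[1] = MnnNNmm$
  sorted[2] = NNmm$Mnn
  sorted[3] = Nmm$MnnN
  sorted[4] = m$MnnNNm
  sorted[5] = mm$MnnNN
  sorted[6] = nNNmm$Mn
  sorted[7] = nnNNmm$M
sorted[6] = nNNmm$Mn

Answer: nNNmm$Mn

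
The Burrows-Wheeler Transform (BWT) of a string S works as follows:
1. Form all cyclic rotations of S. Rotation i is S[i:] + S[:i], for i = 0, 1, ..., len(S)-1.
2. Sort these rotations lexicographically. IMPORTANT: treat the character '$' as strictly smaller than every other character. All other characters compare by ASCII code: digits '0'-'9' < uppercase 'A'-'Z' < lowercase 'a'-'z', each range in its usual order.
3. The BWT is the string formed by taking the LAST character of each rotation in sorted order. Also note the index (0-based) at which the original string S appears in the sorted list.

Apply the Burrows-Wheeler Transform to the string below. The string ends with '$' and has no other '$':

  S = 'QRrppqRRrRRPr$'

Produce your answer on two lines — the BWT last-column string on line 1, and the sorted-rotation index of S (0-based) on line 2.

Answer: rR$RrqRQrppPRR
2

Derivation:
All 14 rotations (rotation i = S[i:]+S[:i]):
  rot[0] = QRrppqRRrRRPr$
  rot[1] = RrppqRRrRRPr$Q
  rot[2] = rppqRRrRRPr$QR
  rot[3] = ppqRRrRRPr$QRr
  rot[4] = pqRRrRRPr$QRrp
  rot[5] = qRRrRRPr$QRrpp
  rot[6] = RRrRRPr$QRrppq
  rot[7] = RrRRPr$QRrppqR
  rot[8] = rRRPr$QRrppqRR
  rot[9] = RRPr$QRrppqRRr
  rot[10] = RPr$QRrppqRRrR
  rot[11] = Pr$QRrppqRRrRR
  rot[12] = r$QRrppqRRrRRP
  rot[13] = $QRrppqRRrRRPr
Sorted (with $ < everything):
  sorted[0] = $QRrppqRRrRRPr  (last char: 'r')
  sorted[1] = Pr$QRrppqRRrRR  (last char: 'R')
  sorted[2] = QRrppqRRrRRPr$  (last char: '$')
  sorted[3] = RPr$QRrppqRRrR  (last char: 'R')
  sorted[4] = RRPr$QRrppqRRr  (last char: 'r')
  sorted[5] = RRrRRPr$QRrppq  (last char: 'q')
  sorted[6] = RrRRPr$QRrppqR  (last char: 'R')
  sorted[7] = RrppqRRrRRPr$Q  (last char: 'Q')
  sorted[8] = ppqRRrRRPr$QRr  (last char: 'r')
  sorted[9] = pqRRrRRPr$QRrp  (last char: 'p')
  sorted[10] = qRRrRRPr$QRrpp  (last char: 'p')
  sorted[11] = r$QRrppqRRrRRP  (last char: 'P')
  sorted[12] = rRRPr$QRrppqRR  (last char: 'R')
  sorted[13] = rppqRRrRRPr$QR  (last char: 'R')
Last column: rR$RrqRQrppPRR
Original string S is at sorted index 2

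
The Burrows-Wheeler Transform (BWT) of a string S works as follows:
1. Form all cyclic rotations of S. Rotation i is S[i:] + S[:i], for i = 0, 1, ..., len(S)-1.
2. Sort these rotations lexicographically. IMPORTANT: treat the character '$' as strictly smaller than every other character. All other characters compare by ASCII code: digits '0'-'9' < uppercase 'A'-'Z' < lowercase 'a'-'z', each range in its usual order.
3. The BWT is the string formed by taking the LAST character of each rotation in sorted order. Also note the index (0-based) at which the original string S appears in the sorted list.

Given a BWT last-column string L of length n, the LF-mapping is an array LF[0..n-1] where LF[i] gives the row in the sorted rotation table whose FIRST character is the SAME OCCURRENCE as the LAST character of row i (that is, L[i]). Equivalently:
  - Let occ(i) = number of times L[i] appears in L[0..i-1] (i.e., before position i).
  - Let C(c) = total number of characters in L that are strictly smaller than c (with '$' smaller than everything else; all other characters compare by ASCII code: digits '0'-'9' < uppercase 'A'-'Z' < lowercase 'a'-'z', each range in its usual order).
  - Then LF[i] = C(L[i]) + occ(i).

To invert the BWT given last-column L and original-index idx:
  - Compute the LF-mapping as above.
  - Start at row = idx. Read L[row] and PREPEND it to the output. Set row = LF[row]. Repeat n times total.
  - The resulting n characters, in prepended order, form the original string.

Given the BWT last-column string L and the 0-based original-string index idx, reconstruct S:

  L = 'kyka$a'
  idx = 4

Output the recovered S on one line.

Answer: kayak$

Derivation:
LF mapping: 3 5 4 1 0 2
Walk LF starting at row 4, prepending L[row]:
  step 1: row=4, L[4]='$', prepend. Next row=LF[4]=0
  step 2: row=0, L[0]='k', prepend. Next row=LF[0]=3
  step 3: row=3, L[3]='a', prepend. Next row=LF[3]=1
  step 4: row=1, L[1]='y', prepend. Next row=LF[1]=5
  step 5: row=5, L[5]='a', prepend. Next row=LF[5]=2
  step 6: row=2, L[2]='k', prepend. Next row=LF[2]=4
Reversed output: kayak$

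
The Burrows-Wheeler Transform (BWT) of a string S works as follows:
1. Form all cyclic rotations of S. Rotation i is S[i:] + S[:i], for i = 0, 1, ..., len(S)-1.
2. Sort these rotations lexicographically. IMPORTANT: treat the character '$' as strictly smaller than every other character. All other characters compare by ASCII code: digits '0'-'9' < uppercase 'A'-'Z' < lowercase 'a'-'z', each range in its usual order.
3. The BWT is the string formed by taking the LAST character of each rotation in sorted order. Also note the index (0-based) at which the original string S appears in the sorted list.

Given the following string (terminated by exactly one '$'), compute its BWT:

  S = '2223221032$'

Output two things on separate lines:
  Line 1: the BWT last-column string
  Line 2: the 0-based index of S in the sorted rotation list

All 11 rotations (rotation i = S[i:]+S[:i]):
  rot[0] = 2223221032$
  rot[1] = 223221032$2
  rot[2] = 23221032$22
  rot[3] = 3221032$222
  rot[4] = 221032$2223
  rot[5] = 21032$22232
  rot[6] = 1032$222322
  rot[7] = 032$2223221
  rot[8] = 32$22232210
  rot[9] = 2$222322103
  rot[10] = $2223221032
Sorted (with $ < everything):
  sorted[0] = $2223221032  (last char: '2')
  sorted[1] = 032$2223221  (last char: '1')
  sorted[2] = 1032$222322  (last char: '2')
  sorted[3] = 2$222322103  (last char: '3')
  sorted[4] = 21032$22232  (last char: '2')
  sorted[5] = 221032$2223  (last char: '3')
  sorted[6] = 2223221032$  (last char: '$')
  sorted[7] = 223221032$2  (last char: '2')
  sorted[8] = 23221032$22  (last char: '2')
  sorted[9] = 32$22232210  (last char: '0')
  sorted[10] = 3221032$222  (last char: '2')
Last column: 212323$2202
Original string S is at sorted index 6

Answer: 212323$2202
6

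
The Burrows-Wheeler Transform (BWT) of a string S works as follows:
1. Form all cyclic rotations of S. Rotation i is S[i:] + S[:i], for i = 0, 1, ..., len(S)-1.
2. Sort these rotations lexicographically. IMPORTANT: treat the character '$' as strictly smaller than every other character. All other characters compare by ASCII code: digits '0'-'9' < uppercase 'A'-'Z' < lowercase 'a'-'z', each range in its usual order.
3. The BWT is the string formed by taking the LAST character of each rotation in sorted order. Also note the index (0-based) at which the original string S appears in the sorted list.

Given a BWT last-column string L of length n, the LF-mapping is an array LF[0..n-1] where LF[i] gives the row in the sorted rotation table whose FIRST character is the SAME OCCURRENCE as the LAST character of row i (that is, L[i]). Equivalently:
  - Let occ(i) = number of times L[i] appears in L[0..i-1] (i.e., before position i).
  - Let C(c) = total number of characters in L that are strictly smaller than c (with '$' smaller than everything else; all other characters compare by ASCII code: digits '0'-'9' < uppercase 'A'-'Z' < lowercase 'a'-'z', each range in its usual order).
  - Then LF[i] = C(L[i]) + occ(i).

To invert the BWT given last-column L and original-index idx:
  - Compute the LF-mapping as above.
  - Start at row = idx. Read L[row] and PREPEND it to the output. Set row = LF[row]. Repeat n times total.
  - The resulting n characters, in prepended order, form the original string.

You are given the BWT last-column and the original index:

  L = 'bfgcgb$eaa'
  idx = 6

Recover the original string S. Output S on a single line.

Answer: efagagbcb$

Derivation:
LF mapping: 3 7 8 5 9 4 0 6 1 2
Walk LF starting at row 6, prepending L[row]:
  step 1: row=6, L[6]='$', prepend. Next row=LF[6]=0
  step 2: row=0, L[0]='b', prepend. Next row=LF[0]=3
  step 3: row=3, L[3]='c', prepend. Next row=LF[3]=5
  step 4: row=5, L[5]='b', prepend. Next row=LF[5]=4
  step 5: row=4, L[4]='g', prepend. Next row=LF[4]=9
  step 6: row=9, L[9]='a', prepend. Next row=LF[9]=2
  step 7: row=2, L[2]='g', prepend. Next row=LF[2]=8
  step 8: row=8, L[8]='a', prepend. Next row=LF[8]=1
  step 9: row=1, L[1]='f', prepend. Next row=LF[1]=7
  step 10: row=7, L[7]='e', prepend. Next row=LF[7]=6
Reversed output: efagagbcb$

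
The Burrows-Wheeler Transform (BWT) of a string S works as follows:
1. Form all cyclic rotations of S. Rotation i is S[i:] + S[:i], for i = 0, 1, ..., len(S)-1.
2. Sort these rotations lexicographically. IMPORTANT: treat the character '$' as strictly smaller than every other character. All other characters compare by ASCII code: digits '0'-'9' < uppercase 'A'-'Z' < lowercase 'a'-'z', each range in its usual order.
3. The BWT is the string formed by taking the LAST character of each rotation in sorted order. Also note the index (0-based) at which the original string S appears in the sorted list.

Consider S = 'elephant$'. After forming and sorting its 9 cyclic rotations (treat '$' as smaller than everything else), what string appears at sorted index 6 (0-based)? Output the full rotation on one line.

Answer: nt$elepha

Derivation:
All 9 rotations (rotation i = S[i:]+S[:i]):
  rot[0] = elephant$
  rot[1] = lephant$e
  rot[2] = ephant$el
  rot[3] = phant$ele
  rot[4] = hant$elep
  rot[5] = ant$eleph
  rot[6] = nt$elepha
  rot[7] = t$elephan
  rot[8] = $elephant
Sorted (with $ < everything):
  sorted[0] = $elephant
  sorted[1] = ant$eleph
  sorted[2] = elephant$
  sorted[3] = ephant$el
  sorted[4] = hant$elep
  sorted[5] = lephant$e
  sorted[6] = nt$elepha
  sorted[7] = phant$ele
  sorted[8] = t$elephan
sorted[6] = nt$elepha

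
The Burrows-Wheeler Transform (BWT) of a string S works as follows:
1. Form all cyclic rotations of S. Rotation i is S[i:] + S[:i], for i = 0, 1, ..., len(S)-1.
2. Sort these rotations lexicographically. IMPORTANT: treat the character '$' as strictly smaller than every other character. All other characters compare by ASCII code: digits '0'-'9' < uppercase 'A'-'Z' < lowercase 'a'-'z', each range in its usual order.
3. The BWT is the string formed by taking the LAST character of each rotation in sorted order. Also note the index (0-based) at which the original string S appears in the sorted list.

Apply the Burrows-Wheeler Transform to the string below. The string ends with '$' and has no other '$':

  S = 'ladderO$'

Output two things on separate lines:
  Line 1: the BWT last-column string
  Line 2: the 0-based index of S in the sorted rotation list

All 8 rotations (rotation i = S[i:]+S[:i]):
  rot[0] = ladderO$
  rot[1] = adderO$l
  rot[2] = dderO$la
  rot[3] = derO$lad
  rot[4] = erO$ladd
  rot[5] = rO$ladde
  rot[6] = O$ladder
  rot[7] = $ladderO
Sorted (with $ < everything):
  sorted[0] = $ladderO  (last char: 'O')
  sorted[1] = O$ladder  (last char: 'r')
  sorted[2] = adderO$l  (last char: 'l')
  sorted[3] = dderO$la  (last char: 'a')
  sorted[4] = derO$lad  (last char: 'd')
  sorted[5] = erO$ladd  (last char: 'd')
  sorted[6] = ladderO$  (last char: '$')
  sorted[7] = rO$ladde  (last char: 'e')
Last column: Orladd$e
Original string S is at sorted index 6

Answer: Orladd$e
6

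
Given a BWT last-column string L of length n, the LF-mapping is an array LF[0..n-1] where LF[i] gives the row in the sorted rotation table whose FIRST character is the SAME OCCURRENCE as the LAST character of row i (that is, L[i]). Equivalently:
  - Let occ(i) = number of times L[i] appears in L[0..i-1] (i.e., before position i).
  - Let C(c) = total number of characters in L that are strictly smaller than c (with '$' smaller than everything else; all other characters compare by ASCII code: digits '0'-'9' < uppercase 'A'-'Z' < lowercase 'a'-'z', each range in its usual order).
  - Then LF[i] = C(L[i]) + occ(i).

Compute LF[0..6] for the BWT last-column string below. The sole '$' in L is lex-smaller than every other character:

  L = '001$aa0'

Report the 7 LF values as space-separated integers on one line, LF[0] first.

Char counts: '$':1, '0':3, '1':1, 'a':2
C (first-col start): C('$')=0, C('0')=1, C('1')=4, C('a')=5
L[0]='0': occ=0, LF[0]=C('0')+0=1+0=1
L[1]='0': occ=1, LF[1]=C('0')+1=1+1=2
L[2]='1': occ=0, LF[2]=C('1')+0=4+0=4
L[3]='$': occ=0, LF[3]=C('$')+0=0+0=0
L[4]='a': occ=0, LF[4]=C('a')+0=5+0=5
L[5]='a': occ=1, LF[5]=C('a')+1=5+1=6
L[6]='0': occ=2, LF[6]=C('0')+2=1+2=3

Answer: 1 2 4 0 5 6 3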